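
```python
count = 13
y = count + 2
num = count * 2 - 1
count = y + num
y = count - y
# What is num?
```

Trace:
`count = 13` → count = 13
`y = count + 2` → y = 15
`num = count * 2 - 1` → num = 25
`count = y + num` → count = 40
`y = count - y` → y = 25
So num = 25

Answer: 25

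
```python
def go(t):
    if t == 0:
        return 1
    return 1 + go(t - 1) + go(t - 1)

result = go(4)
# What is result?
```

go(t) = 1 + 2·go(t-1), go(0)=1. Closed form: (1+1)·2^4 - 1 = 31.

Answer: 31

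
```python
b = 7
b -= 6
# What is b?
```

Trace:
`b = 7` → b = 7
`b -= 6` → b = 1
So b = 1

Answer: 1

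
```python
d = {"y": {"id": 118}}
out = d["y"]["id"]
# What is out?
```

Trace:
`d = {"y": {"id": 118}}` → d = {'y': {'id': 118}}
`out = d["y"]["id"]` → out = 118
So out = 118

Answer: 118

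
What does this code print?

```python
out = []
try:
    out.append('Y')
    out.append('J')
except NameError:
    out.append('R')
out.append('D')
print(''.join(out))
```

Execution trace: 'Y' (try body) → 'J' (try body, no exception) → 'D' (after the try/except). Output: YJD

Answer: YJD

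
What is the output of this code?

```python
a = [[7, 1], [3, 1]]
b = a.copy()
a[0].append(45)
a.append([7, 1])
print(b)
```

Key concept: shallow copy with nested lists.
Step by step:
`a = [[7, 1], [3, 1]]` → a = [[7, 1], [3, 1]]
`b = a.copy()` → b = [[7, 1], [3, 1]]
`a[0].append(45)` → a = [[7, 1, 45], [3, 1]]; b = [[7, 1, 45], [3, 1]]
`a.append([7, 1])` → a = [[7, 1, 45], [3, 1], [7, 1]]
`print(b)` → prints [[7, 1, 45], [3, 1]]

Answer: [[7, 1, 45], [3, 1]]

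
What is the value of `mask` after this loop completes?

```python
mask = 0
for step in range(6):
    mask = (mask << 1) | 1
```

Build 6 consecutive 1-bits: 0b111111
`mask` takes the values: 0 → 1 → 3 → 7 → 15 → 31 → 63

Answer: 63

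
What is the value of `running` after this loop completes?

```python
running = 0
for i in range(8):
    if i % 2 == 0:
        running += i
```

Sum of even numbers 0 to 7
`running` takes the values: 0 → 2 → 6 → 12

Answer: 12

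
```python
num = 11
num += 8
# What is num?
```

Trace:
`num = 11` → num = 11
`num += 8` → num = 19
So num = 19

Answer: 19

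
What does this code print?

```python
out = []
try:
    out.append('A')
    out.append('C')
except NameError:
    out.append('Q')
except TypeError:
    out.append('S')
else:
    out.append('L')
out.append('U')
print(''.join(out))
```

Execution trace: 'A' (try body) → 'C' (try body, no exception) → 'L' (else) → 'U' (after the try/except). Output: ACLU

Answer: ACLU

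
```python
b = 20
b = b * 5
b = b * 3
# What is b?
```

Trace:
`b = 20` → b = 20
`b = b * 5` → b = 100
`b = b * 3` → b = 300
So b = 300

Answer: 300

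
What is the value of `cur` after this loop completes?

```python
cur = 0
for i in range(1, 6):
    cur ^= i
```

XOR of 1 to 5
`cur` takes the values: 0 → 1 → 3 → 0 → 4 → 1

Answer: 1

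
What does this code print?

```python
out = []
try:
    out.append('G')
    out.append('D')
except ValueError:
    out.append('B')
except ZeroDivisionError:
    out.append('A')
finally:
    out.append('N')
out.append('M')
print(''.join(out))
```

Execution trace: 'G' (try body) → 'D' (try body, no exception) → 'N' (finally) → 'M' (after the try/except). Output: GDNM

Answer: GDNM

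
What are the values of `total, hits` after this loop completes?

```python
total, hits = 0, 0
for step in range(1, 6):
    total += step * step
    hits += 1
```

Sum of squares and count
`total, hits` takes the values: (0, 0) → (1, 0) → (1, 1) → (5, 1) → (5, 2) → (14, 2) → (14, 3) → (30, 3) → (30, 4) → (55, 4) → (55, 5)

Answer: 55, 5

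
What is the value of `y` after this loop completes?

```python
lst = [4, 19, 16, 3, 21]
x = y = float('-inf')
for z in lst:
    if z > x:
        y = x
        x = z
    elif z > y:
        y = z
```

Second largest (with repeats) in [4, 19, 16, 3, 21]
`y` takes the values: -inf → 4 → 16 → 19

Answer: 19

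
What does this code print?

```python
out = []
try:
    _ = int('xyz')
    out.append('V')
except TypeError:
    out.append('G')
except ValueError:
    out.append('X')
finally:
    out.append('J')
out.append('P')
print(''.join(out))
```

Execution trace: 'X' (except ValueError) → 'J' (finally) → 'P' (after the try/except). Output: XJP

Answer: XJP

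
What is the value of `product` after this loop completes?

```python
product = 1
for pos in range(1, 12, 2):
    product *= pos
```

Product of 1, 3, 5, ... up to 11
`product` takes the values: 1 → 3 → 15 → 105 → 945 → 10395

Answer: 10395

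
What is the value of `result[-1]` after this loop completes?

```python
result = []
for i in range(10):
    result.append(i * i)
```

Last element of squares 0 to 9
`result` takes the values: [] → [0] → [0, 1] → [0, 1, 4] → [0, 1, 4, 9] → [0, 1, 4, 9, 16] → [0, 1, 4, 9, 16, 25] → [0, 1, 4, 9, 16, 25, 36] → [0, 1, 4, 9, 16, 25, 36, 49] → [0, 1, 4, 9, 16, 25, 36, 49, 64] → [0, 1, 4, 9, 16, 25, 36, 49, 64, 81]
So `result[-1]` = 81

Answer: 81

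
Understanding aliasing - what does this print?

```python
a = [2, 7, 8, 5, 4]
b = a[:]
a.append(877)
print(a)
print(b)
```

Key concept: slice [:] creates copy.
Step by step:
`a = [2, 7, 8, 5, 4]` → a = [2, 7, 8, 5, 4]
`b = a[:]` → b = [2, 7, 8, 5, 4]
`a.append(877)` → a = [2, 7, 8, 5, 4, 877]
`print(a)` → prints [2, 7, 8, 5, 4, 877]
`print(b)` → prints [2, 7, 8, 5, 4]

Answer:
[2, 7, 8, 5, 4, 877]
[2, 7, 8, 5, 4]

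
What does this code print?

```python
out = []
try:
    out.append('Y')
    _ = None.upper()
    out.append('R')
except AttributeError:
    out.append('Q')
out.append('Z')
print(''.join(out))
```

Execution trace: 'Y' (try body) → 'Q' (except AttributeError) → 'Z' (after the try/except). Output: YQZ

Answer: YQZ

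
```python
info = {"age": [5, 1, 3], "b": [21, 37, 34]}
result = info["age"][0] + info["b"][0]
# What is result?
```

Trace:
`info = {"age": [5, 1, 3], "b": [21, 37, 34]}` → info = {'age': [5, 1, 3], 'b': [21, 37, 34]}
`result = info["age"][0] + info["b"][0]` → result = 26
So result = 26

Answer: 26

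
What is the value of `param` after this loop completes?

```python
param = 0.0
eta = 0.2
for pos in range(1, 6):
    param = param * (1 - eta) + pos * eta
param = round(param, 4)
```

Moving average with lr=0.2
`param` takes the values: 0.0 → 0.2 → 0.56 → 1.048 → 1.6384 → 2.31072 → 2.3107

Answer: 2.3107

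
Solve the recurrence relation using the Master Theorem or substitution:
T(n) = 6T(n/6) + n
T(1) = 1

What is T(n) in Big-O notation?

By Master Theorem: a=6, b=6, f(n)=n. Since log_6(6) = 1 and f(n) = Θ(n^1), Case 2 applies. T(n) = O(n log n).

Answer: O(n log n)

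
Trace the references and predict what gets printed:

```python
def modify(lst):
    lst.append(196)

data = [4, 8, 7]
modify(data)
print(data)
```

Key concept: function modifies passed list.
Step by step:
`data = [4, 8, 7]` → data = [4, 8, 7]
`modify(data)` → data = [4, 8, 7, 196]
`print(data)` → prints [4, 8, 7, 196]

Answer: [4, 8, 7, 196]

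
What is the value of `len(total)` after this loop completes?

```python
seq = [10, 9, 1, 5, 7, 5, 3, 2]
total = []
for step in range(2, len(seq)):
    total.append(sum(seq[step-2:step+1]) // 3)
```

Number of 3-element averages
`total` takes the values: [] → [6] → [6, 5] → [6, 5, 4] → [6, 5, 4, 5] → [6, 5, 4, 5, 5] → [6, 5, 4, 5, 5, 3]
So `len(total)` = 6

Answer: 6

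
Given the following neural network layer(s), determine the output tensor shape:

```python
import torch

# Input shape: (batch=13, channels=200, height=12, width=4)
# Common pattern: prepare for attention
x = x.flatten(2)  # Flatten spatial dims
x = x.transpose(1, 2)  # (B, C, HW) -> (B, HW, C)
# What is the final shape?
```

Input: (13, 200, 12, 4) -> after flatten(2): (13, 200, 48) -> Output: (13, 48, 200)

Answer: (13, 48, 200)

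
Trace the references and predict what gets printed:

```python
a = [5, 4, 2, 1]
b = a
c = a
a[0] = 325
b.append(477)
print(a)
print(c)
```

Key concept: multiple aliases.
Step by step:
`a = [5, 4, 2, 1]` → a = [5, 4, 2, 1]
`b = a` → b = [5, 4, 2, 1] (same object as a)
`c = a` → c = [5, 4, 2, 1] (same object as a, b)
`a[0] = 325` → a = [325, 4, 2, 1] (same object as b, c); b = [325, 4, 2, 1] (same object as a, c); c = [325, 4, 2, 1] (same object as a, b)
`b.append(477)` → a = [325, 4, 2, 1, 477] (same object as b, c); b = [325, 4, 2, 1, 477] (same object as a, c); c = [325, 4, 2, 1, 477] (same object as a, b)
`print(a)` → prints [325, 4, 2, 1, 477]
`print(c)` → prints [325, 4, 2, 1, 477]

Answer:
[325, 4, 2, 1, 477]
[325, 4, 2, 1, 477]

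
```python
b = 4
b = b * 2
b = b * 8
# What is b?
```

Trace:
`b = 4` → b = 4
`b = b * 2` → b = 8
`b = b * 8` → b = 64
So b = 64

Answer: 64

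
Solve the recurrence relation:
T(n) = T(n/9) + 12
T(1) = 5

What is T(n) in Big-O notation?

Each step divides n by 9 and adds 12. After log_9(n) steps we reach T(1)=5. So T(n) = 12·log_9(n) + 5 = O(log n).

Answer: O(log n)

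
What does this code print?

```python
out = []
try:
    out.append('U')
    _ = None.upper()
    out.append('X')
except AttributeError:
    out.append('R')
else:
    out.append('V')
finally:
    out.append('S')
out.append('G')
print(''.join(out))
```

Execution trace: 'U' (try body) → 'R' (except AttributeError) → 'S' (finally) → 'G' (after the try/except). Output: URSG

Answer: URSG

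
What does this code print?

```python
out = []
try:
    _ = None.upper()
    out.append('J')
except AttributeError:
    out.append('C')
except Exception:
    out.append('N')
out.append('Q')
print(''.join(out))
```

Execution trace: 'C' (except AttributeError) → 'Q' (after the try/except). Output: CQ

Answer: CQ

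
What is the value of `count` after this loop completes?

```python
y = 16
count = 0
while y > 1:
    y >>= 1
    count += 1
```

Count right shifts until 1
`count` takes the values: 0 → 1 → 2 → 3 → 4

Answer: 4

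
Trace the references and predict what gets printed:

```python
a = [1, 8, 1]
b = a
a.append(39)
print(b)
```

Key concept: basic list aliasing.
Step by step:
`a = [1, 8, 1]` → a = [1, 8, 1]
`b = a` → b = [1, 8, 1] (same object as a)
`a.append(39)` → a = [1, 8, 1, 39] (same object as b); b = [1, 8, 1, 39] (same object as a)
`print(b)` → prints [1, 8, 1, 39]

Answer: [1, 8, 1, 39]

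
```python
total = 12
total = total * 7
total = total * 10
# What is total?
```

Trace:
`total = 12` → total = 12
`total = total * 7` → total = 84
`total = total * 10` → total = 840
So total = 840

Answer: 840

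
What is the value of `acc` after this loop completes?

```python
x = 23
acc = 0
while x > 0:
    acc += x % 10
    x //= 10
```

Sum digits of 23
`acc` takes the values: 0 → 3 → 5

Answer: 5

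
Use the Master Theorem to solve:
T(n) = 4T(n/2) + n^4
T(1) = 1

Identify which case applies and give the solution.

a=4, b=2, f(n)=n^4. log_2(4) = 2. Since c=4 > 2 and the regularity condition holds (4(n/2)^4 = (4/2^4)n^4 with 4/2^4 < 1), Case 3 applies: T(n) = Θ(f(n)) = O(n^4).

Answer: O(n^4) - Case 3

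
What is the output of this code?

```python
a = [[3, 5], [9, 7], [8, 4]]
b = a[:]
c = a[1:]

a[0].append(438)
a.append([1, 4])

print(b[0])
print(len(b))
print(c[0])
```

Key concept: slice with nested mutation.
Step by step:
`a = [[3, 5], [9, 7], [8, 4]]` → a = [[3, 5], [9, 7], [8, 4]]
`b = a[:]` → b = [[3, 5], [9, 7], [8, 4]]
`c = a[1:]` → c = [[9, 7], [8, 4]]
`a[0].append(438)` → a = [[3, 5, 438], [9, 7], [8, 4]]; b = [[3, 5, 438], [9, 7], [8, 4]]
`a.append([1, 4])` → a = [[3, 5, 438], [9, 7], [8, 4], [1, 4]]
`print(b[0])` → prints [3, 5, 438]
`print(len(b))` → prints 3
`print(c[0])` → prints [9, 7]

Answer:
[3, 5, 438]
3
[9, 7]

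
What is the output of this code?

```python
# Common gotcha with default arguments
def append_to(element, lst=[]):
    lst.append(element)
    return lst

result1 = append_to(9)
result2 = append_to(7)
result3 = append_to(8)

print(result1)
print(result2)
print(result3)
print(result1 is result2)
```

Key concept: mutable default argument gotcha.
Step by step:
`result1 = append_to(9)` → result1 = [9]
`result2 = append_to(7)` → result1 = [9, 7] (same object as result2); result2 = [9, 7] (same object as result1)
`result3 = append_to(8)` → result1 = [9, 7, 8] (same object as result2, result3); result2 = [9, 7, 8] (same object as result1, result3); result3 = [9, 7, 8] (same object as result1, result2)
`print(result1)` → prints [9, 7, 8]
`print(result2)` → prints [9, 7, 8]
`print(result3)` → prints [9, 7, 8]
`print(result1 is result2)` → prints True

Answer:
[9, 7, 8]
[9, 7, 8]
[9, 7, 8]
True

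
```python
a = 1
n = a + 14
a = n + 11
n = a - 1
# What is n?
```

Trace:
`a = 1` → a = 1
`n = a + 14` → n = 15
`a = n + 11` → a = 26
`n = a - 1` → n = 25
So n = 25

Answer: 25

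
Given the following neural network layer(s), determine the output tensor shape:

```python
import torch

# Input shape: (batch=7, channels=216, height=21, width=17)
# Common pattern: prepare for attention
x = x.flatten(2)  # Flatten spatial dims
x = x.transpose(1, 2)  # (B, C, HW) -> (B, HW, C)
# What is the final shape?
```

Input: (7, 216, 21, 17) -> after flatten(2): (7, 216, 357) -> Output: (7, 357, 216)

Answer: (7, 357, 216)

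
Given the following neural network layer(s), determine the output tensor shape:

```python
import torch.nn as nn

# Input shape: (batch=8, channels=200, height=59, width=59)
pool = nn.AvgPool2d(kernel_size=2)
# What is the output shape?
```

Input: (8, 200, 59, 59) -> Output: (8, 200, 29, 29)

Answer: (8, 200, 29, 29)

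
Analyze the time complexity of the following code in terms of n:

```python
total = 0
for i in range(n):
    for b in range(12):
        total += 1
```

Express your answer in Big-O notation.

Each loop level contributes: n × 1. Multiplying the contributions gives O(n).

Answer: O(n)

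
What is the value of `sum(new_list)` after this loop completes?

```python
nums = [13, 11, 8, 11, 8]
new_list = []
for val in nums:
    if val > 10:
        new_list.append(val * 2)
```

Sum of doubled values > 10
`new_list` takes the values: [] → [26] → [26, 22] → [26, 22, 22]
So `sum(new_list)` = 70

Answer: 70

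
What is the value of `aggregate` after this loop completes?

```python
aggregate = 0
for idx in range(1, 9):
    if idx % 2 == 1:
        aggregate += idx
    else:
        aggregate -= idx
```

Add odd, subtract even
`aggregate` takes the values: 0 → 1 → -1 → 2 → -2 → 3 → -3 → 4 → -4

Answer: -4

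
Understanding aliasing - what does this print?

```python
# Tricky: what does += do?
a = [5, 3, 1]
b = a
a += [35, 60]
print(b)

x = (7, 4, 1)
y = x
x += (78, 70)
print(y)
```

Key concept: += behavior differs for mutable vs immutable.
Step by step:
`a = [5, 3, 1]` → a = [5, 3, 1]
`b = a` → b = [5, 3, 1] (same object as a)
`a += [35, 60]` → a = [5, 3, 1, 35, 60] (same object as b); b = [5, 3, 1, 35, 60] (same object as a)
`print(b)` → prints [5, 3, 1, 35, 60]
`x = (7, 4, 1)` → x = (7, 4, 1)
`y = x` → y = (7, 4, 1)
`x += (78, 70)` → x = (7, 4, 1, 78, 70)
`print(y)` → prints (7, 4, 1)

Answer:
[5, 3, 1, 35, 60]
(7, 4, 1)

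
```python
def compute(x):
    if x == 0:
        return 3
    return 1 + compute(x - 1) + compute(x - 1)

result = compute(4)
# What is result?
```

compute(x) = 1 + 2·compute(x-1), compute(0)=3. Closed form: (3+1)·2^4 - 1 = 63.

Answer: 63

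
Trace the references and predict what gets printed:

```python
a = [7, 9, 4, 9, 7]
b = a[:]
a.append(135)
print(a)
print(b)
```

Key concept: slice [:] creates copy.
Step by step:
`a = [7, 9, 4, 9, 7]` → a = [7, 9, 4, 9, 7]
`b = a[:]` → b = [7, 9, 4, 9, 7]
`a.append(135)` → a = [7, 9, 4, 9, 7, 135]
`print(a)` → prints [7, 9, 4, 9, 7, 135]
`print(b)` → prints [7, 9, 4, 9, 7]

Answer:
[7, 9, 4, 9, 7, 135]
[7, 9, 4, 9, 7]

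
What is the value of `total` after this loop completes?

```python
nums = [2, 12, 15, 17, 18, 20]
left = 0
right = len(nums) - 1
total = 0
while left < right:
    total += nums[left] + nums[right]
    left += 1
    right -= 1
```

Sum of pairs from ends
`total` takes the values: 0 → 22 → 52 → 84

Answer: 84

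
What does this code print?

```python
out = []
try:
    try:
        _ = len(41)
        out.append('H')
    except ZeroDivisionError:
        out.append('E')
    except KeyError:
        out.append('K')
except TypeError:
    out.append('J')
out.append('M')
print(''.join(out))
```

Execution trace: 'J' (outer except TypeError) → 'M' (after the try/except). Output: JM

Answer: JM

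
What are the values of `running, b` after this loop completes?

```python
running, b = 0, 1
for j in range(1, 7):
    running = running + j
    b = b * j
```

Sum and factorial of 1 to 6
`running, b` takes the values: (0, 1) → (1, 1) → (3, 1) → (3, 2) → (6, 2) → (6, 6) → (10, 6) → (10, 24) → (15, 24) → (15, 120) → (21, 120) → (21, 720)

Answer: 21, 720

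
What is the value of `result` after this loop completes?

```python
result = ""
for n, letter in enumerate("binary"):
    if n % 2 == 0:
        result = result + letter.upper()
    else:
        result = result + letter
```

Uppercase even positions in 'binary'
`result` takes the values: "" → "B" → "Bi" → "BiN" → "BiNa" → "BiNaR" → "BiNaRy"

Answer: "BiNaRy"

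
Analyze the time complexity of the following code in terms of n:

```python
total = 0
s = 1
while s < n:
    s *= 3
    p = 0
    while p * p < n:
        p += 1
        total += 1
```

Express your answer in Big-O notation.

Each loop level contributes: log n × √n. Multiplying the contributions gives O(√n log n).

Answer: O(√n log n)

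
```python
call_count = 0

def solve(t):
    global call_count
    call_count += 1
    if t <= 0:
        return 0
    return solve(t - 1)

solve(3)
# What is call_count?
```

Linear recursion stepping by 1: 4 calls from t=3 down to ≤0.

Answer: 4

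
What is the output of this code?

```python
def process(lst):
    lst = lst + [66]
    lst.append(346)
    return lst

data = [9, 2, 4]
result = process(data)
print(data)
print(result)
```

Key concept: rebinding parameter vs mutation.
Step by step:
`data = [9, 2, 4]` → data = [9, 2, 4]
`result = process(data)` → result = [9, 2, 4, 66, 346]
`print(data)` → prints [9, 2, 4]
`print(result)` → prints [9, 2, 4, 66, 346]

Answer:
[9, 2, 4]
[9, 2, 4, 66, 346]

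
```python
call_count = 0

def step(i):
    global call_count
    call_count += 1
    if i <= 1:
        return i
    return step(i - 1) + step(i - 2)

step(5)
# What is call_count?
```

Calls(i) = 1 + Calls(i-1) + Calls(i-2); Calls(0)=Calls(1)=1. For i=5 this gives 15.

Answer: 15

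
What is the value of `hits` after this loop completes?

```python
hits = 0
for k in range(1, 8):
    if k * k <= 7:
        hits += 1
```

Count numbers where k² ≤ 7
`hits` takes the values: 0 → 1 → 2

Answer: 2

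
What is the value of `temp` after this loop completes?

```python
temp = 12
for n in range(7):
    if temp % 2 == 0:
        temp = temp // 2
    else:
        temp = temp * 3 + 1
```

Collatz-style transformation from 12
`temp` takes the values: 12 → 6 → 3 → 10 → 5 → 16 → 8 → 4

Answer: 4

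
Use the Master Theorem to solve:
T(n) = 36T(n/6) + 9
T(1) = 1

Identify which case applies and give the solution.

a=36, b=6, f(n)=9. log_6(36) = 2. Since c=0 < 2, Case 1 applies: T(n) = Θ(n^log_b(a)) = O(n^2).

Answer: O(n^2) - Case 1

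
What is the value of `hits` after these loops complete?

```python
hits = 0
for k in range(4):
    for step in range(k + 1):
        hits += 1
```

Triangle: 1 + 2 + ... + 4
`hits` takes the values: 0 → 1 → 2 → 3 → 4 → 5 → 6 → 7 → 8 → 9 → 10

Answer: 10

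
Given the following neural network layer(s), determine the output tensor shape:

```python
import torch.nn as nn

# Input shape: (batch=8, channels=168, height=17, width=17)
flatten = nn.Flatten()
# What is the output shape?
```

Input: (8, 168, 17, 17) -> Output: (8, 48552)

Answer: (8, 48552)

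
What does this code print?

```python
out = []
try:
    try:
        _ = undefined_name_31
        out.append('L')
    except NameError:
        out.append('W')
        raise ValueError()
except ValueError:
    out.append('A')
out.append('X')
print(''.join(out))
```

Execution trace: 'W' (except NameError) → 'A' (outer except ValueError) → 'X' (after the try/except). Output: WAX

Answer: WAX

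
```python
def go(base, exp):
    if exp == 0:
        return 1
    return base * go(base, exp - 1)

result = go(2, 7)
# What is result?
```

go(2, 7) = 2 * 2 * 2 * 2 * 2 * 2 * 2 = 128

Answer: 128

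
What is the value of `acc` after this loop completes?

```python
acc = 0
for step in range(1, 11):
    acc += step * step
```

Sum of squares 1² to 10² = 385
`acc` takes the values: 0 → 1 → 5 → 14 → 30 → 55 → 91 → 140 → 204 → 285 → 385

Answer: 385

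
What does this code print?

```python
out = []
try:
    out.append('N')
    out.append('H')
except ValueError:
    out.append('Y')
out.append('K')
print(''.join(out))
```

Execution trace: 'N' (try body) → 'H' (try body, no exception) → 'K' (after the try/except). Output: NHK

Answer: NHK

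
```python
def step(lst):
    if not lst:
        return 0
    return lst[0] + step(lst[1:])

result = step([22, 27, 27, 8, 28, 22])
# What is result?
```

22 + 27 + 27 + 8 + 28 + 22 + 0 = 134

Answer: 134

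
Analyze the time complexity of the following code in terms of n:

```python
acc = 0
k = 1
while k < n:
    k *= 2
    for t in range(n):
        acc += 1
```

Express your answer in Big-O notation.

Each loop level contributes: log n × n. Multiplying the contributions gives O(n log n).

Answer: O(n log n)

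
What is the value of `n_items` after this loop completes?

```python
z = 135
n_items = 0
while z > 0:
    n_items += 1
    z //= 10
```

Count digits by repeated division by 10
`n_items` takes the values: 0 → 1 → 2 → 3

Answer: 3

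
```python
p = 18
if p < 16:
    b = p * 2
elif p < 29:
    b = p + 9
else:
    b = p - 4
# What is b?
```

Trace:
`p = 18` → p = 18
`if p < 16: ...` → p < 16 is False, p < 29 is True → b = 27
So b = 27

Answer: 27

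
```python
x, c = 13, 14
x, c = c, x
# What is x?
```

Trace:
`x, c = 13, 14` → x = 13; c = 14
`x, c = c, x` → x = 14; c = 13
So x = 14

Answer: 14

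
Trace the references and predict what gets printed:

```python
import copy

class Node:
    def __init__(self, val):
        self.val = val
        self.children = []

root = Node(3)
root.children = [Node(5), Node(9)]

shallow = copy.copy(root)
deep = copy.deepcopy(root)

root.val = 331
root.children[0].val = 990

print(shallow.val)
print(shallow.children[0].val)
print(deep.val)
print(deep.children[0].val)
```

Key concept: deep copy with custom objects.
Step by step:
`root = Node(3)` → root = Node(val=3, children=[])
`root.children = [Node(5), Node(9)]` → root = Node(val=3, children=[Node(val=5, children=[]), Node(val=9, children=[])])
`shallow = copy.copy(root)` → shallow = Node(val=3, children=[Node(val=5, children=[]), Node(val=9, children=[])])
`deep = copy.deepcopy(root)` → deep = Node(val=3, children=[Node(val=5, children=[]), Node(val=9, children=[])])
`root.val = 331` → root = Node(val=331, children=[Node(val=5, children=[]), Node(val=9, children=[])])
`root.children[0].val = 990` → root = Node(val=331, children=[Node(val=990, children=[]), Node(val=9, children=[])]); shallow = Node(val=3, children=[Node(val=990, children=[]), Node(val=9, children=[])])
`print(shallow.val)` → prints 3
`print(shallow.children[0].val)` → prints 990
`print(deep.val)` → prints 3
`print(deep.children[0].val)` → prints 5

Answer:
3
990
3
5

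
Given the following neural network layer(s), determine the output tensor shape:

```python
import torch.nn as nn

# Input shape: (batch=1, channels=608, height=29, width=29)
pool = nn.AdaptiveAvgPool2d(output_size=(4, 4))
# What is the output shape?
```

Input: (1, 608, 29, 29) -> Output: (1, 608, 4, 4)

Answer: (1, 608, 4, 4)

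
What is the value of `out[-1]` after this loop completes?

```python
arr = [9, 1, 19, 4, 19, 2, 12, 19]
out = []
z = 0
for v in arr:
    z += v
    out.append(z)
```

Cumulative sum ends at 85
`out` takes the values: [] → [9] → [9, 10] → [9, 10, 29] → [9, 10, 29, 33] → [9, 10, 29, 33, 52] → [9, 10, 29, 33, 52, 54] → [9, 10, 29, 33, 52, 54, 66] → [9, 10, 29, 33, 52, 54, 66, 85]
So `out[-1]` = 85

Answer: 85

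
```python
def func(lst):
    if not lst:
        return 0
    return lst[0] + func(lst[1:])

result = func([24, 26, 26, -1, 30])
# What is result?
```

24 + 26 + 26 + (-1) + 30 + 0 = 105

Answer: 105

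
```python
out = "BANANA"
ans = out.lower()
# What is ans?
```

Trace:
`out = "BANANA"` → out = 'BANANA'
`ans = out.lower()` → ans = 'banana'
So ans = 'banana'

Answer: 'banana'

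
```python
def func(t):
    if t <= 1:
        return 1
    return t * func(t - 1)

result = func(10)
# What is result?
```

func(10) = 10 * 9 * 8 * 7 * 6 * 5 * 4 * 3 * 2 * 1 = 3628800

Answer: 3628800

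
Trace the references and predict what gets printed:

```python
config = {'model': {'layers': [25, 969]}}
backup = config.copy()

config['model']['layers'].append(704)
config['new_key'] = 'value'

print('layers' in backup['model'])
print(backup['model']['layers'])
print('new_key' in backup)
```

Key concept: shallow copy gotcha with nested dict.
Step by step:
`config = {'model': {'layers': [25, 969]}}` → config = {'model': {'layers': [25, 969]}}
`backup = config.copy()` → backup = {'model': {'layers': [25, 969]}}
`config['model']['layers'].append(704)` → config = {'model': {'layers': [25, 969, 704]}}; backup = {'model': {'layers': [25, 969, 704]}}
`config['new_key'] = 'value'` → config = {'model': {'layers': [25, 969, 704]}, 'new_key': 'value'}
`print('layers' in backup['model'])` → prints True
`print(backup['model']['layers'])` → prints [25, 969, 704]
`print('new_key' in backup)` → prints False

Answer:
True
[25, 969, 704]
False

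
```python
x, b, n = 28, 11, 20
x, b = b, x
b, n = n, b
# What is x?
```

Trace:
`x, b, n = 28, 11, 20` → x = 28; b = 11; n = 20
`x, b = b, x` → x = 11; b = 28
`b, n = n, b` → b = 20; n = 28
So x = 11

Answer: 11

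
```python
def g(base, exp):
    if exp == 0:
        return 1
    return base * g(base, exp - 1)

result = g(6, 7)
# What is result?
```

g(6, 7) = 6 * 6 * 6 * 6 * 6 * 6 * 6 = 279936

Answer: 279936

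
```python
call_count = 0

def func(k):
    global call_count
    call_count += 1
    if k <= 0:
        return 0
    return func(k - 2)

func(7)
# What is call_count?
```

Linear recursion stepping by 2: 5 calls from k=7 down to ≤0.

Answer: 5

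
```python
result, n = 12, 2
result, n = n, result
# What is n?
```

Trace:
`result, n = 12, 2` → result = 12; n = 2
`result, n = n, result` → result = 2; n = 12
So n = 12

Answer: 12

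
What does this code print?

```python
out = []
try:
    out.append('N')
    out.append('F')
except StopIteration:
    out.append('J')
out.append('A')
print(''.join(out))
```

Execution trace: 'N' (try body) → 'F' (try body, no exception) → 'A' (after the try/except). Output: NFA

Answer: NFA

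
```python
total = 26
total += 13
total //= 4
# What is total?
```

Trace:
`total = 26` → total = 26
`total += 13` → total = 39
`total //= 4` → total = 9
So total = 9

Answer: 9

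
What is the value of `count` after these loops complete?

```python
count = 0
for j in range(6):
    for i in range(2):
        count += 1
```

6 * 2 = 12
`count` takes the values: 0 → 1 → 2 → 3 → 4 → 5 → 6 → 7 → 8 → 9 → 10 → 11 → 12

Answer: 12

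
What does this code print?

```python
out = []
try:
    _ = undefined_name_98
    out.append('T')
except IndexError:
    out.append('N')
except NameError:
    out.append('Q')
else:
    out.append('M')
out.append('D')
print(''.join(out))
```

Execution trace: 'Q' (except NameError) → 'D' (after the try/except). Output: QD

Answer: QD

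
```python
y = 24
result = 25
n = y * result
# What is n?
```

Trace:
`y = 24` → y = 24
`result = 25` → result = 25
`n = y * result` → n = 600
So n = 600

Answer: 600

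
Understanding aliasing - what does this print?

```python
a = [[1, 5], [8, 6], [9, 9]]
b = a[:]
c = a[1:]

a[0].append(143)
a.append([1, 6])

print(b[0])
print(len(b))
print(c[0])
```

Key concept: slice with nested mutation.
Step by step:
`a = [[1, 5], [8, 6], [9, 9]]` → a = [[1, 5], [8, 6], [9, 9]]
`b = a[:]` → b = [[1, 5], [8, 6], [9, 9]]
`c = a[1:]` → c = [[8, 6], [9, 9]]
`a[0].append(143)` → a = [[1, 5, 143], [8, 6], [9, 9]]; b = [[1, 5, 143], [8, 6], [9, 9]]
`a.append([1, 6])` → a = [[1, 5, 143], [8, 6], [9, 9], [1, 6]]
`print(b[0])` → prints [1, 5, 143]
`print(len(b))` → prints 3
`print(c[0])` → prints [8, 6]

Answer:
[1, 5, 143]
3
[8, 6]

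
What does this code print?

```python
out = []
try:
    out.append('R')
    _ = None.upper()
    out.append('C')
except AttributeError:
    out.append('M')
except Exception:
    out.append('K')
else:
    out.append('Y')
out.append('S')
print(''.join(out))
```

Execution trace: 'R' (try body) → 'M' (except AttributeError) → 'S' (after the try/except). Output: RMS

Answer: RMS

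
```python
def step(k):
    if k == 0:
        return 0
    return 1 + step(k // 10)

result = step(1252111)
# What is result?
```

Count of digits of 1252111: 7

Answer: 7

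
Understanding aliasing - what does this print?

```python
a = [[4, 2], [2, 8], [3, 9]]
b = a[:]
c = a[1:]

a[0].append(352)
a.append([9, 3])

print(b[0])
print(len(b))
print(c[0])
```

Key concept: slice with nested mutation.
Step by step:
`a = [[4, 2], [2, 8], [3, 9]]` → a = [[4, 2], [2, 8], [3, 9]]
`b = a[:]` → b = [[4, 2], [2, 8], [3, 9]]
`c = a[1:]` → c = [[2, 8], [3, 9]]
`a[0].append(352)` → a = [[4, 2, 352], [2, 8], [3, 9]]; b = [[4, 2, 352], [2, 8], [3, 9]]
`a.append([9, 3])` → a = [[4, 2, 352], [2, 8], [3, 9], [9, 3]]
`print(b[0])` → prints [4, 2, 352]
`print(len(b))` → prints 3
`print(c[0])` → prints [2, 8]

Answer:
[4, 2, 352]
3
[2, 8]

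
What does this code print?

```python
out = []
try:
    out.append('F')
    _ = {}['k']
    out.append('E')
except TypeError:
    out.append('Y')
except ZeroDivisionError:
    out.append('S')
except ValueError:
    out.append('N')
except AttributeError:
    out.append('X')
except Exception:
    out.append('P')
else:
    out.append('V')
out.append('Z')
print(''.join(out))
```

Execution trace: 'F' (try body) → 'P' (except Exception) → 'Z' (after the try/except). Output: FPZ

Answer: FPZ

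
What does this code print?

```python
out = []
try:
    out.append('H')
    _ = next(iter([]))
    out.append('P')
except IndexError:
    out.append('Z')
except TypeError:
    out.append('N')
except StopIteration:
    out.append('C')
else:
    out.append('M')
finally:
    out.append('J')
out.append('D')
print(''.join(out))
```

Execution trace: 'H' (try body) → 'C' (except StopIteration) → 'J' (finally) → 'D' (after the try/except). Output: HCJD

Answer: HCJD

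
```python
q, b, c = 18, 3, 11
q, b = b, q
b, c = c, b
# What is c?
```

Trace:
`q, b, c = 18, 3, 11` → q = 18; b = 3; c = 11
`q, b = b, q` → q = 3; b = 18
`b, c = c, b` → b = 11; c = 18
So c = 18

Answer: 18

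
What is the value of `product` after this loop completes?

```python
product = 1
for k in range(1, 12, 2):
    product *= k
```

Product of 1, 3, 5, ... up to 11
`product` takes the values: 1 → 3 → 15 → 105 → 945 → 10395

Answer: 10395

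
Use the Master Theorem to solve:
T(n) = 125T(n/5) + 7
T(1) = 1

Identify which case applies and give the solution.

a=125, b=5, f(n)=7. log_5(125) = 3. Since c=0 < 3, Case 1 applies: T(n) = Θ(n^log_b(a)) = O(n^3).

Answer: O(n^3) - Case 1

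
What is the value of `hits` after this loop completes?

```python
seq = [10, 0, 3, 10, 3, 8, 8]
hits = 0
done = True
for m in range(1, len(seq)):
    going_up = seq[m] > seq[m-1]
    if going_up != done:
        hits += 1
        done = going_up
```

Count direction changes in [10, 0, 3, 10, 3, 8, 8]
`hits` takes the values: 0 → 1 → 2 → 3 → 4 → 5

Answer: 5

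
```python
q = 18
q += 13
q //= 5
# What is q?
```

Trace:
`q = 18` → q = 18
`q += 13` → q = 31
`q //= 5` → q = 6
So q = 6

Answer: 6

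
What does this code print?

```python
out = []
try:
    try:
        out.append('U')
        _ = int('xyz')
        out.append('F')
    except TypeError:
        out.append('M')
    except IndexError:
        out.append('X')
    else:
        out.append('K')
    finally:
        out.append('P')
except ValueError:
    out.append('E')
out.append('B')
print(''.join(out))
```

Execution trace: 'U' (try body) → 'P' (finally) → 'E' (outer except ValueError) → 'B' (after the try/except). Output: UPEB

Answer: UPEB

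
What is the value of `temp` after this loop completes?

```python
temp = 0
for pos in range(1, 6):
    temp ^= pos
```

XOR of 1 to 5
`temp` takes the values: 0 → 1 → 3 → 0 → 4 → 1

Answer: 1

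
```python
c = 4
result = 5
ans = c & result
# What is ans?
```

Trace:
`c = 4` → c = 4
`result = 5` → result = 5
`ans = c & result` → ans = 4
So ans = 4

Answer: 4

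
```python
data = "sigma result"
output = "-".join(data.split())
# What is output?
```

Trace:
`data = "sigma result"` → data = 'sigma result'
`output = "-".join(data.split())` → output = 'sigma-result'
So output = 'sigma-result'

Answer: 'sigma-result'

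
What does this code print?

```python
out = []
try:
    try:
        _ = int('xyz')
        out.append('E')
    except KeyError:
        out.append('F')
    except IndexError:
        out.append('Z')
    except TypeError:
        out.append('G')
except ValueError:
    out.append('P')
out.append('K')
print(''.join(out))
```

Execution trace: 'P' (outer except ValueError) → 'K' (after the try/except). Output: PK

Answer: PK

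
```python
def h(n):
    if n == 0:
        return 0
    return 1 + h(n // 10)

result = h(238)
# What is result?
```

Count of digits of 238: 3

Answer: 3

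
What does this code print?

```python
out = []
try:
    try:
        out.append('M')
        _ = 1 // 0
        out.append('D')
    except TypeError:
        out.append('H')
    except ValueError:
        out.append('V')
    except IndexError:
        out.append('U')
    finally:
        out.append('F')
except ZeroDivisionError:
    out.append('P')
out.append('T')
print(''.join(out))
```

Execution trace: 'M' (try body) → 'F' (finally) → 'P' (outer except ZeroDivisionError) → 'T' (after the try/except). Output: MFPT

Answer: MFPT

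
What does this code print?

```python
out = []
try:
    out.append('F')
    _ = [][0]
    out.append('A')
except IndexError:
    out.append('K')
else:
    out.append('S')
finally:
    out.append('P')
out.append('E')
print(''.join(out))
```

Execution trace: 'F' (try body) → 'K' (except IndexError) → 'P' (finally) → 'E' (after the try/except). Output: FKPE

Answer: FKPE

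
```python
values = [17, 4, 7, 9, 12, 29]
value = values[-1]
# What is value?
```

Trace:
`values = [17, 4, 7, 9, 12, 29]` → values = [17, 4, 7, 9, 12, 29]
`value = values[-1]` → value = 29
So value = 29

Answer: 29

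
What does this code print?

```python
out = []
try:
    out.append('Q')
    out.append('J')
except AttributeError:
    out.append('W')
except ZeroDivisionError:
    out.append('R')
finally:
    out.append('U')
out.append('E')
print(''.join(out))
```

Execution trace: 'Q' (try body) → 'J' (try body, no exception) → 'U' (finally) → 'E' (after the try/except). Output: QJUE

Answer: QJUE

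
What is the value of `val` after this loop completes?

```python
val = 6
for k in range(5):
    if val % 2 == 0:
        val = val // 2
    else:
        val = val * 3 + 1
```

Collatz-style transformation from 6
`val` takes the values: 6 → 3 → 10 → 5 → 16 → 8

Answer: 8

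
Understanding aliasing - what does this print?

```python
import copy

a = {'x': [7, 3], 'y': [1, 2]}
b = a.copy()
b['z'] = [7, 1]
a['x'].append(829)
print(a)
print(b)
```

Key concept: shallow copy of dict with mutable values.
Step by step:
`a = {'x': [7, 3], 'y': [1, 2]}` → a = {'x': [7, 3], 'y': [1, 2]}
`b = a.copy()` → b = {'x': [7, 3], 'y': [1, 2]}
`b['z'] = [7, 1]` → b = {'x': [7, 3], 'y': [1, 2], 'z': [7, 1]}
`a['x'].append(829)` → a = {'x': [7, 3, 829], 'y': [1, 2]}; b = {'x': [7, 3, 829], 'y': [1, 2], 'z': [7, 1]}
`print(a)` → prints {'x': [7, 3, 829], 'y': [1, 2]}
`print(b)` → prints {'x': [7, 3, 829], 'y': [1, 2], 'z': [7, 1]}

Answer:
{'x': [7, 3, 829], 'y': [1, 2]}
{'x': [7, 3, 829], 'y': [1, 2], 'z': [7, 1]}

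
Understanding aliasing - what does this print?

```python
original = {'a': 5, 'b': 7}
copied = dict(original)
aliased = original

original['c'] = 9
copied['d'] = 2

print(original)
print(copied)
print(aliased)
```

Key concept: dict() creates copy, assignment creates alias.
Step by step:
`original = {'a': 5, 'b': 7}` → original = {'a': 5, 'b': 7}
`copied = dict(original)` → copied = {'a': 5, 'b': 7}
`aliased = original` → aliased = {'a': 5, 'b': 7} (same object as original)
`original['c'] = 9` → original = {'a': 5, 'b': 7, 'c': 9} (same object as aliased); aliased = {'a': 5, 'b': 7, 'c': 9} (same object as original)
`copied['d'] = 2` → copied = {'a': 5, 'b': 7, 'd': 2}
`print(original)` → prints {'a': 5, 'b': 7, 'c': 9}
`print(copied)` → prints {'a': 5, 'b': 7, 'd': 2}
`print(aliased)` → prints {'a': 5, 'b': 7, 'c': 9}

Answer:
{'a': 5, 'b': 7, 'c': 9}
{'a': 5, 'b': 7, 'd': 2}
{'a': 5, 'b': 7, 'c': 9}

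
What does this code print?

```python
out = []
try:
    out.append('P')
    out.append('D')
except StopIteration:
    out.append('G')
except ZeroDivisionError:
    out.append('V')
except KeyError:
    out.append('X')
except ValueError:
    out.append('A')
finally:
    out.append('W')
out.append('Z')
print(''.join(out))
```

Execution trace: 'P' (try body) → 'D' (try body, no exception) → 'W' (finally) → 'Z' (after the try/except). Output: PDWZ

Answer: PDWZ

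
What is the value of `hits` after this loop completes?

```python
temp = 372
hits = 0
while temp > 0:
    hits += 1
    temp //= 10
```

Count digits by repeated division by 10
`hits` takes the values: 0 → 1 → 2 → 3

Answer: 3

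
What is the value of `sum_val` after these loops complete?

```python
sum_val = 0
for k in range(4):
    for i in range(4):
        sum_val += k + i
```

Sum of all k+i for k,i in 4x4
`sum_val` takes the values: 0 → 1 → 3 → 6 → 7 → 9 → 12 → 16 → 18 → 21 → 25 → 30 → 33 → 37 → 42 → 48

Answer: 48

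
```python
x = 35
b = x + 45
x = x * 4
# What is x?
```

Trace:
`x = 35` → x = 35
`b = x + 45` → b = 80
`x = x * 4` → x = 140
So x = 140

Answer: 140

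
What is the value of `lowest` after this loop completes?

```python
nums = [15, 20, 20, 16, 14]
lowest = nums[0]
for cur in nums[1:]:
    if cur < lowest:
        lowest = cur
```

Minimum of [15, 20, 20, 16, 14]
`lowest` takes the values: 15 → 14

Answer: 14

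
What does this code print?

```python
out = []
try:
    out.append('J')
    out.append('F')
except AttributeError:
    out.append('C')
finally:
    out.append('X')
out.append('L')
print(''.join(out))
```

Execution trace: 'J' (try body) → 'F' (try body, no exception) → 'X' (finally) → 'L' (after the try/except). Output: JFXL

Answer: JFXL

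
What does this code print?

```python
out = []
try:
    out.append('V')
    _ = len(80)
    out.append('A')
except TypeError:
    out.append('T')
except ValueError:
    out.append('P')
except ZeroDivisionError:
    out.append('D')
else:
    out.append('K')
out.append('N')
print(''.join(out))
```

Execution trace: 'V' (try body) → 'T' (except TypeError) → 'N' (after the try/except). Output: VTN

Answer: VTN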